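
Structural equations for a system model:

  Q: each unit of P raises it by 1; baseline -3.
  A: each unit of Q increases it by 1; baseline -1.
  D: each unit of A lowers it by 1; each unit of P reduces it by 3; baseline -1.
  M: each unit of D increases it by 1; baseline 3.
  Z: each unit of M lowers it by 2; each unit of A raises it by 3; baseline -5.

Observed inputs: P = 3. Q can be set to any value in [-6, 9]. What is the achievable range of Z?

Intervening on Q fixes its value directly, overriding its dependence on P.
Substituting into the D equation gives D = -Q - 9.
Substituting into the M equation gives M = -Q - 6.
Z becomes 5*Q + 4.
Linear in Q, so extremes are at the endpoints: Q = -6 gives Z = -26; Q = 9 gives Z = 49.

-26 to 49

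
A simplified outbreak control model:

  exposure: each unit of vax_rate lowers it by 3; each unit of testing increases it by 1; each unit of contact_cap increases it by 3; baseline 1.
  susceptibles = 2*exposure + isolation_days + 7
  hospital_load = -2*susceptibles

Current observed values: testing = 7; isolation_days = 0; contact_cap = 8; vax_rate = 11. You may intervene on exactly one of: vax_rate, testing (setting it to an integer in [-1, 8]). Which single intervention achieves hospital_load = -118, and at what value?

set vax_rate = 2

Intervening on vax_rate: with other inputs at their observed values, hospital_load = 12*vax_rate - 142. Solving for -118 gives vax_rate = 2, within [-1, 8].
Intervening on testing: hospital_load = -4*testing + 18. Reaching -118 requires testing = 34, outside [-1, 8].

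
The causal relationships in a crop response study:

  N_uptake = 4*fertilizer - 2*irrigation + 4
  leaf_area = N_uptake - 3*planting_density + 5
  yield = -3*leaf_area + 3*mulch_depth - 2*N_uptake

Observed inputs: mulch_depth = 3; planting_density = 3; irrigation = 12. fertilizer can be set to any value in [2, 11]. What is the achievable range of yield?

-99 to 81

Substituting into the N_uptake equation gives N_uptake = 4*fertilizer - 20.
So leaf_area = 4*fertilizer - 24.
yield becomes -20*fertilizer + 121.
Linear in fertilizer, so extremes are at the endpoints: fertilizer = 2 gives yield = 81; fertilizer = 11 gives yield = -99.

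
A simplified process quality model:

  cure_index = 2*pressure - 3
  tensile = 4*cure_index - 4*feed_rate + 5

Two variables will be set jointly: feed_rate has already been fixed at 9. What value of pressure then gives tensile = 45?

With feed_rate held at 9:
Substituting into the tensile equation gives tensile = 8*pressure - 43.
Solve 8*pressure - 43 = 45: pressure = (45 + 43) / 8 = 11.

pressure = 11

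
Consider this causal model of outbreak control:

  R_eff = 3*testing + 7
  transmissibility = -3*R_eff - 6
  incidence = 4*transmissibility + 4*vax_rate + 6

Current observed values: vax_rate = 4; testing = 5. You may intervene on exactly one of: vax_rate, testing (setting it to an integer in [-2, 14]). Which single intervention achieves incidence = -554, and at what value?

set testing = 13

Intervening on vax_rate: incidence = 4*vax_rate - 282. Reaching -554 requires vax_rate = -68, outside [-2, 14].
Intervening on testing: with other inputs at their observed values, incidence = -36*testing - 86. Solving for -554 gives testing = 13, within [-2, 14].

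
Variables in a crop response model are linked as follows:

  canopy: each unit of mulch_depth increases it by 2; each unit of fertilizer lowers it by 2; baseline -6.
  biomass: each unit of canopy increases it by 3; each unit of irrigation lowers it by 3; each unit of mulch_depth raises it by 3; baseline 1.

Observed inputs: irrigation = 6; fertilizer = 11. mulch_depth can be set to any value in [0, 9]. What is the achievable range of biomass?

Substituting into the canopy equation gives canopy = 2*mulch_depth - 28.
biomass becomes 9*mulch_depth - 101.
Linear in mulch_depth, so extremes are at the endpoints: mulch_depth = 0 gives biomass = -101; mulch_depth = 9 gives biomass = -20.

-101 to -20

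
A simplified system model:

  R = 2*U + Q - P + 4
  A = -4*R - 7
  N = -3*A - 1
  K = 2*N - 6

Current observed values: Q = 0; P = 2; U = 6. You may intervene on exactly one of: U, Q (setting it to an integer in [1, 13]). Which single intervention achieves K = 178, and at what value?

Intervening on U: with other inputs at their observed values, K = 48*U + 82. Solving for 178 gives U = 2, within [1, 13].
Intervening on Q: K = 24*Q + 370. Reaching 178 requires Q = -8, outside [1, 13].

set U = 2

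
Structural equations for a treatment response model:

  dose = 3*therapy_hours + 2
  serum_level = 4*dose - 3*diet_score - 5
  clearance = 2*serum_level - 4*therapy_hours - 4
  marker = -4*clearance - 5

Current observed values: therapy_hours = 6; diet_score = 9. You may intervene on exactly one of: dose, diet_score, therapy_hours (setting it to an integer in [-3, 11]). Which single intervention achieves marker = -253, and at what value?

set diet_score = 10

Intervening on dose: marker = -32*dose + 363. Reaching -253 requires dose = 77/4, not an integer.
Intervening on diet_score: with other inputs at their observed values, marker = 24*diet_score - 493. Solving for -253 gives diet_score = 10, within [-3, 11].
Intervening on therapy_hours: marker = -80*therapy_hours + 203. Reaching -253 requires therapy_hours = 57/10, not an integer.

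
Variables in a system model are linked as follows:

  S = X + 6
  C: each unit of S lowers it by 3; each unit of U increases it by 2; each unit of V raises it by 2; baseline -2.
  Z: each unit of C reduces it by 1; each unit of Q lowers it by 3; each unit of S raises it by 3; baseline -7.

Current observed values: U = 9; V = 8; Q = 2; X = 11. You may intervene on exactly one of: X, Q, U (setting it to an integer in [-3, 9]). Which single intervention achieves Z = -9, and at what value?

Intervening on X: with other inputs at their observed values, Z = 6*X - 9. Solving for -9 gives X = 0, within [-3, 9].
Intervening on Q: Z = -3*Q + 63. Reaching -9 requires Q = 24, outside [-3, 9].
Intervening on U: Z = -2*U + 75. Reaching -9 requires U = 42, outside [-3, 9].

set X = 0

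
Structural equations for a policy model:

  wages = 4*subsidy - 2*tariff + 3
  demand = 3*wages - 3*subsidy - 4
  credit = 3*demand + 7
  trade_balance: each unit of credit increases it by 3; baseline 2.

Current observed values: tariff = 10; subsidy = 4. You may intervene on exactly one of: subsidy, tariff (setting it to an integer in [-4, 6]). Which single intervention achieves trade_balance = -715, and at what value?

Intervening on subsidy: with other inputs at their observed values, trade_balance = 81*subsidy - 472. Solving for -715 gives subsidy = -3, within [-4, 6].
Intervening on tariff: trade_balance = -54*tariff + 392. Reaching -715 requires tariff = 41/2, not an integer.

set subsidy = -3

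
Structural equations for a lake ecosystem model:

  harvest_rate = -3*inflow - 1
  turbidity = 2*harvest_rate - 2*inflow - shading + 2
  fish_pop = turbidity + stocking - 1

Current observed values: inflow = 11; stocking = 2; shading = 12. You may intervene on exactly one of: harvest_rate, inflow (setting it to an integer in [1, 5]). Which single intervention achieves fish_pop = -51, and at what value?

set inflow = 5

Intervening on harvest_rate: fish_pop = 2*harvest_rate - 31. Reaching -51 requires harvest_rate = -10, outside [1, 5].
Intervening on inflow: with other inputs at their observed values, fish_pop = -8*inflow - 11. Solving for -51 gives inflow = 5, within [1, 5].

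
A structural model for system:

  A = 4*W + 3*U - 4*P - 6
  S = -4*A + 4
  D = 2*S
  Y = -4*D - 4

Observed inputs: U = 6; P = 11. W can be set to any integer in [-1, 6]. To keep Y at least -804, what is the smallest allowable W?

W = 2

Substituting into the A equation gives A = 4*W - 32.
So S = -16*W + 132.
Substituting into the D equation gives D = -32*W + 264.
So Y = 128*W - 1060.
Require 128*W - 1060 ≥ -804, so W ≥ 2.
The smallest integer in [-1, 6] satisfying this is 2.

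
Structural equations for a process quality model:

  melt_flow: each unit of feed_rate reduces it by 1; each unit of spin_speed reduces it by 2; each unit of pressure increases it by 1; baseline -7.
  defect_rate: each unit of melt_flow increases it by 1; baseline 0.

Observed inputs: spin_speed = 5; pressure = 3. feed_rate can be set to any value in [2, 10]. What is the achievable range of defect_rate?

Substituting into the melt_flow equation gives melt_flow = -feed_rate - 14.
This gives defect_rate = -feed_rate - 14.
Linear in feed_rate, so extremes are at the endpoints: feed_rate = 2 gives defect_rate = -16; feed_rate = 10 gives defect_rate = -24.

-24 to -16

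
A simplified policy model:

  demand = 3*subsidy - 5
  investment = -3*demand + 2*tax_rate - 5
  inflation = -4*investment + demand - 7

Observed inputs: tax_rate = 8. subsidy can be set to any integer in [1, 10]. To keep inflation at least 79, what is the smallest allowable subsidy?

subsidy = 5

Substituting into the investment equation gives investment = -9*subsidy + 26.
Substituting into the inflation equation gives inflation = 39*subsidy - 116.
Require 39*subsidy - 116 ≥ 79, so subsidy ≥ 5.
The smallest integer in [1, 10] satisfying this is 5.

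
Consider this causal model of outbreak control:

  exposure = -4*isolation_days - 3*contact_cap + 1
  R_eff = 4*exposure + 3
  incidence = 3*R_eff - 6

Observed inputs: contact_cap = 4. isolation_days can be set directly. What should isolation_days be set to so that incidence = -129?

isolation_days = 0

Substituting into the exposure equation gives exposure = -4*isolation_days - 11.
Substituting into the R_eff equation gives R_eff = -16*isolation_days - 41.
Substituting into the incidence equation gives incidence = -48*isolation_days - 129.
Solve -48*isolation_days - 129 = -129: isolation_days = (-129 + 129) / -48 = 0.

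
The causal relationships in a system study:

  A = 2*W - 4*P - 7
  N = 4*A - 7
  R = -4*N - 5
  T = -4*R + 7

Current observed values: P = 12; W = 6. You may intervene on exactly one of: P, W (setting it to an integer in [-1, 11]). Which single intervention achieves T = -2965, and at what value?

Intervening on P: T = -256*P + 235. Reaching -2965 requires P = 25/2, not an integer.
Intervening on W: with other inputs at their observed values, T = 128*W - 3605. Solving for -2965 gives W = 5, within [-1, 11].

set W = 5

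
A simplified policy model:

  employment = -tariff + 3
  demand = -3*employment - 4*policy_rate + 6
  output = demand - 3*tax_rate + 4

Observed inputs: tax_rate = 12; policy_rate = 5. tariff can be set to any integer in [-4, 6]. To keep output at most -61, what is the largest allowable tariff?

Substituting into the demand equation gives demand = 3*tariff - 23.
output becomes 3*tariff - 55.
Require 3*tariff - 55 ≤ -61, so tariff ≤ -2.
The largest integer in [-4, 6] satisfying this is -2.

tariff = -2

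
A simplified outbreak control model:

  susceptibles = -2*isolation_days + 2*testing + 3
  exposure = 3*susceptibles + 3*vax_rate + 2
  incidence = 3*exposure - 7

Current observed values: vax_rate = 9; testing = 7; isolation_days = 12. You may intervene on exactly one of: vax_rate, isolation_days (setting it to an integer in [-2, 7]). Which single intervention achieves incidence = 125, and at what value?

Intervening on vax_rate: incidence = 9*vax_rate - 64. Reaching 125 requires vax_rate = 21, outside [-2, 7].
Intervening on isolation_days: with other inputs at their observed values, incidence = -18*isolation_days + 233. Solving for 125 gives isolation_days = 6, within [-2, 7].

set isolation_days = 6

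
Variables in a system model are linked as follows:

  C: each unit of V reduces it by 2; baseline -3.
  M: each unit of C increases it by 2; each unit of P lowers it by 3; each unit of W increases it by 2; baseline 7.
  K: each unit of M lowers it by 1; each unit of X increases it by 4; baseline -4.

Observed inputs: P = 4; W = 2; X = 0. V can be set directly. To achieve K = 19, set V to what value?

V = 4

Substituting into the M equation gives M = -4*V - 7.
So K = 4*V + 3.
Solve 4*V + 3 = 19: V = (19 - 3) / 4 = 4.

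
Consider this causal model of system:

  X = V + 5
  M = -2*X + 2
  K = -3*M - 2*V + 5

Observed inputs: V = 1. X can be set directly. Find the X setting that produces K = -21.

Intervening on X fixes its value directly, overriding its dependence on V.
Substituting into the K equation gives K = 6*X - 3.
Solve 6*X - 3 = -21: X = (-21 + 3) / 6 = -3.

X = -3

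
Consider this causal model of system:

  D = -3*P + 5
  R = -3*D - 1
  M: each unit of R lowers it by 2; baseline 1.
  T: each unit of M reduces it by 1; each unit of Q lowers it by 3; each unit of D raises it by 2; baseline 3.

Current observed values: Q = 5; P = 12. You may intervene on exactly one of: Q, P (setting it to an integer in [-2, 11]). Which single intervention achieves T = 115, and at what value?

Intervening on Q: with other inputs at their observed values, T = -3*Q + 124. Solving for 115 gives Q = 3, within [-2, 11].
Intervening on P: T = 12*P - 35. Reaching 115 requires P = 25/2, not an integer.

set Q = 3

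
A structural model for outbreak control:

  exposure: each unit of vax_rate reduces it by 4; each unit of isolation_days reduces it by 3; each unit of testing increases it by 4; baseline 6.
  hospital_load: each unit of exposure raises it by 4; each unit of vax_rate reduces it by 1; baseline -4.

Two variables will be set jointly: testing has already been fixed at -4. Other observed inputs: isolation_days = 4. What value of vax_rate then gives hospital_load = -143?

vax_rate = 3

With testing held at -4:
Substituting into the exposure equation gives exposure = -4*vax_rate - 22.
Substituting into the hospital_load equation gives hospital_load = -17*vax_rate - 92.
Solve -17*vax_rate - 92 = -143: vax_rate = (-143 + 92) / -17 = 3.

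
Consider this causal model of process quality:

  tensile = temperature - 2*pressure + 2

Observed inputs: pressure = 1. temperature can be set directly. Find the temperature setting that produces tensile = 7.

Substituting into the tensile equation gives tensile = temperature.
Solve temperature = 7: temperature = 7 / 1 = 7.

temperature = 7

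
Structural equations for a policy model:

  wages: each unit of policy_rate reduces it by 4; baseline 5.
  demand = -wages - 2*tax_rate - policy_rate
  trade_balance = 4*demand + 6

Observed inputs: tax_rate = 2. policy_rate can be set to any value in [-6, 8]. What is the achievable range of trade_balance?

Substituting into the demand equation gives demand = 3*policy_rate - 9.
So trade_balance = 12*policy_rate - 30.
Linear in policy_rate, so extremes are at the endpoints: policy_rate = -6 gives trade_balance = -102; policy_rate = 8 gives trade_balance = 66.

-102 to 66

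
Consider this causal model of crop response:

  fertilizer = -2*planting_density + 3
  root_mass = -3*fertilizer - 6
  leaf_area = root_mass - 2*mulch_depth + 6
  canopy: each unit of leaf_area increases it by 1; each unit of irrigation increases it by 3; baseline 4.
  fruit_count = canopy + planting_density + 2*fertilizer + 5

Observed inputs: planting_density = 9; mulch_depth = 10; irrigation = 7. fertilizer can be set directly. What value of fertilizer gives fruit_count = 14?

Intervening on fertilizer fixes its value directly, overriding its dependence on planting_density.
Substituting into the leaf_area equation gives leaf_area = -3*fertilizer - 20.
This gives canopy = -3*fertilizer + 5.
Substituting into the fruit_count equation gives fruit_count = -fertilizer + 19.
Solve -fertilizer + 19 = 14: fertilizer = (14 - 19) / -1 = 5.

fertilizer = 5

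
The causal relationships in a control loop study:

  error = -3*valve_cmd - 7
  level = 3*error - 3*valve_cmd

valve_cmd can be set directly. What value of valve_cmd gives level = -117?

Substituting into the level equation gives level = -12*valve_cmd - 21.
Solve -12*valve_cmd - 21 = -117: valve_cmd = (-117 + 21) / -12 = 8.

valve_cmd = 8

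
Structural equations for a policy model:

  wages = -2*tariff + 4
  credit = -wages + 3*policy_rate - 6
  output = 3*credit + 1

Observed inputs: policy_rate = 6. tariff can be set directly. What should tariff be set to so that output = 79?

tariff = 9

Substituting into the credit equation gives credit = 2*tariff + 8.
So output = 6*tariff + 25.
Solve 6*tariff + 25 = 79: tariff = (79 - 25) / 6 = 9.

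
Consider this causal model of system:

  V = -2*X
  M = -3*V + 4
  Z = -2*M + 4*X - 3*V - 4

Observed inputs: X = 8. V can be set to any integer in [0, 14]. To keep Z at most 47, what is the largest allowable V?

V = 9

Intervening on V fixes its value directly, overriding its dependence on X.
Substituting into the Z equation gives Z = 3*V + 20.
Require 3*V + 20 ≤ 47, so V ≤ 9.
The largest integer in [0, 14] satisfying this is 9.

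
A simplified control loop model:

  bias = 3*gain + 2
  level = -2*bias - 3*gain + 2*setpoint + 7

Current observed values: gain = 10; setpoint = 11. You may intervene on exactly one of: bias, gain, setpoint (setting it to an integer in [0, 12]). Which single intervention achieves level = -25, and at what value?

Intervening on bias: with other inputs at their observed values, level = -2*bias - 1. Solving for -25 gives bias = 12, within [0, 12].
Intervening on gain: level = -9*gain + 25. Reaching -25 requires gain = 50/9, not an integer.
Intervening on setpoint: level = 2*setpoint - 87. Reaching -25 requires setpoint = 31, outside [0, 12].

set bias = 12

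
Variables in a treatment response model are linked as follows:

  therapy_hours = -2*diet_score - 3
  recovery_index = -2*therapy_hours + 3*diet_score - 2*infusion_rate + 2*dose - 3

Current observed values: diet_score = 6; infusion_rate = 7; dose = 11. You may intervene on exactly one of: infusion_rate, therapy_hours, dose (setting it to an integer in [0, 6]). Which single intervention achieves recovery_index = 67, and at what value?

Intervening on infusion_rate: with other inputs at their observed values, recovery_index = -2*infusion_rate + 67. Solving for 67 gives infusion_rate = 0, within [0, 6].
Intervening on therapy_hours: recovery_index = -2*therapy_hours + 23. Reaching 67 requires therapy_hours = -22, outside [0, 6].
Intervening on dose: recovery_index = 2*dose + 31. Reaching 67 requires dose = 18, outside [0, 6].

set infusion_rate = 0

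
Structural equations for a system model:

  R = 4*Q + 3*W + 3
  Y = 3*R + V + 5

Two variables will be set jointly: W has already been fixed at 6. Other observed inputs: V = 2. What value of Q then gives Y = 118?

Q = 4

With W held at 6:
Substituting into the R equation gives R = 4*Q + 21.
Y becomes 12*Q + 70.
Solve 12*Q + 70 = 118: Q = (118 - 70) / 12 = 4.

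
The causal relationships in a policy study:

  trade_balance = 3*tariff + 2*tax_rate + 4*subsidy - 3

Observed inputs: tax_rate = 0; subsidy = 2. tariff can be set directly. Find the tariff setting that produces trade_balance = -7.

Substituting into the trade_balance equation gives trade_balance = 3*tariff + 5.
Solve 3*tariff + 5 = -7: tariff = (-7 - 5) / 3 = -4.

tariff = -4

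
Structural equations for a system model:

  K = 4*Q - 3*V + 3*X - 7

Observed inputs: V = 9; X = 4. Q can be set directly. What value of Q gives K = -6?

Substituting into the K equation gives K = 4*Q - 22.
Solve 4*Q - 22 = -6: Q = (-6 + 22) / 4 = 4.

Q = 4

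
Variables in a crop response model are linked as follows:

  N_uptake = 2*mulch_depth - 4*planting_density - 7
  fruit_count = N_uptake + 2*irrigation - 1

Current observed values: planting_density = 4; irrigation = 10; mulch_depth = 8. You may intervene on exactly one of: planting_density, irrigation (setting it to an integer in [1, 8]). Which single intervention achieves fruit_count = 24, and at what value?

set planting_density = 1

Intervening on planting_density: with other inputs at their observed values, fruit_count = -4*planting_density + 28. Solving for 24 gives planting_density = 1, within [1, 8].
Intervening on irrigation: fruit_count = 2*irrigation - 8. Reaching 24 requires irrigation = 16, outside [1, 8].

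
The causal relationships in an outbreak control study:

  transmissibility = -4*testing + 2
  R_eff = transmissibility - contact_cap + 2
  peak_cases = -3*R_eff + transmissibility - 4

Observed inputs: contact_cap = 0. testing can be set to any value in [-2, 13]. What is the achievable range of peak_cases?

Substituting into the R_eff equation gives R_eff = -4*testing + 4.
This gives peak_cases = 8*testing - 14.
Linear in testing, so extremes are at the endpoints: testing = -2 gives peak_cases = -30; testing = 13 gives peak_cases = 90.

-30 to 90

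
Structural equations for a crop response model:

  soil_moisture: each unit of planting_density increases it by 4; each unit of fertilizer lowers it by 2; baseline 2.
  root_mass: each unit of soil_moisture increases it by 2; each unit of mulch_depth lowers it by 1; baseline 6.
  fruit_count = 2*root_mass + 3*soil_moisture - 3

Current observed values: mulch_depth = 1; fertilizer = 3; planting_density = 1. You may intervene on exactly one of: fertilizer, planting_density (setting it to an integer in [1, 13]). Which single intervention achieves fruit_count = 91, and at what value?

Intervening on fertilizer: fruit_count = -14*fertilizer + 49. Reaching 91 requires fertilizer = -3, outside [1, 13].
Intervening on planting_density: with other inputs at their observed values, fruit_count = 28*planting_density - 21. Solving for 91 gives planting_density = 4, within [1, 13].

set planting_density = 4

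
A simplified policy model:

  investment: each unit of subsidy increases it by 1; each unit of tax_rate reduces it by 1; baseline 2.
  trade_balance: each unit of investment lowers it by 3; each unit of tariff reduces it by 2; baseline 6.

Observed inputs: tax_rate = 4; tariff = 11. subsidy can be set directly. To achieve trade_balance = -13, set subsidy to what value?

Substituting into the investment equation gives investment = subsidy - 2.
Substituting into the trade_balance equation gives trade_balance = -3*subsidy - 10.
Solve -3*subsidy - 10 = -13: subsidy = (-13 + 10) / -3 = 1.

subsidy = 1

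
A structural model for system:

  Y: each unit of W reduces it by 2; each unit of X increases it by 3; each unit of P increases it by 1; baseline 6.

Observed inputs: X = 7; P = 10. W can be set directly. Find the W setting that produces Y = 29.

W = 4

Substituting into the Y equation gives Y = -2*W + 37.
Solve -2*W + 37 = 29: W = (29 - 37) / -2 = 4.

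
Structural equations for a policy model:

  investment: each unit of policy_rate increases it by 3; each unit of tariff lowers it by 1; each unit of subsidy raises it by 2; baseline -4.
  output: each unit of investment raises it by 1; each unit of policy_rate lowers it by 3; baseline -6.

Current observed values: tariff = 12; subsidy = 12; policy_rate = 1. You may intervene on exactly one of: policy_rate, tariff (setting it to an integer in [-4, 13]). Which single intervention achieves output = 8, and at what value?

set tariff = 6

Intervening on policy_rate: the paths from policy_rate to output cancel (net effect zero), leaving output = 2; 8 is unreachable this way.
Intervening on tariff: with other inputs at their observed values, output = -tariff + 14. Solving for 8 gives tariff = 6, within [-4, 13].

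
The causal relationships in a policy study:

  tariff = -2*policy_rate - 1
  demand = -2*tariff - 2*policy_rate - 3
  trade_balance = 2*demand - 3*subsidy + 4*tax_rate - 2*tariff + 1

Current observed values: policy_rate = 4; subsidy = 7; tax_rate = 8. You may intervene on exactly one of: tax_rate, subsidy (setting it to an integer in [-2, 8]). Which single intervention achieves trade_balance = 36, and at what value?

set tax_rate = 6

Intervening on tax_rate: with other inputs at their observed values, trade_balance = 4*tax_rate + 12. Solving for 36 gives tax_rate = 6, within [-2, 8].
Intervening on subsidy: trade_balance = -3*subsidy + 65. Reaching 36 requires subsidy = 29/3, not an integer.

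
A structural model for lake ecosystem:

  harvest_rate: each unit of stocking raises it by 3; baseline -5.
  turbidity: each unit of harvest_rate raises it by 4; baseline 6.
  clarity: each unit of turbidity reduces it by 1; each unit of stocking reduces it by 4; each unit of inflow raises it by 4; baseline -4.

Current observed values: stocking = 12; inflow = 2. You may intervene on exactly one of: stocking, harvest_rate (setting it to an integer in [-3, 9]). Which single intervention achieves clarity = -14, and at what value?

Intervening on stocking: with other inputs at their observed values, clarity = -16*stocking + 18. Solving for -14 gives stocking = 2, within [-3, 9].
Intervening on harvest_rate: clarity = -4*harvest_rate - 50. Reaching -14 requires harvest_rate = -9, outside [-3, 9].

set stocking = 2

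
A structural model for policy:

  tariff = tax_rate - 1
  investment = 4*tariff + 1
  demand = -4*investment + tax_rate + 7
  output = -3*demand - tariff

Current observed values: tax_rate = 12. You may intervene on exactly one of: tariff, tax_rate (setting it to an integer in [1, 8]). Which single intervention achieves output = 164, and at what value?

set tax_rate = 5

Intervening on tariff: output = 47*tariff - 45. Reaching 164 requires tariff = 209/47, not an integer.
Intervening on tax_rate: with other inputs at their observed values, output = 44*tax_rate - 56. Solving for 164 gives tax_rate = 5, within [1, 8].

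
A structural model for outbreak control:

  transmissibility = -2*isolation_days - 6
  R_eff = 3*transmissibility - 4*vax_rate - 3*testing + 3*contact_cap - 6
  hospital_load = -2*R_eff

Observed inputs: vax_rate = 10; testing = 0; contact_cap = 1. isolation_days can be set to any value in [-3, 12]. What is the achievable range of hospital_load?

Substituting into the R_eff equation gives R_eff = -6*isolation_days - 61.
Substituting into the hospital_load equation gives hospital_load = 12*isolation_days + 122.
Linear in isolation_days, so extremes are at the endpoints: isolation_days = -3 gives hospital_load = 86; isolation_days = 12 gives hospital_load = 266.

86 to 266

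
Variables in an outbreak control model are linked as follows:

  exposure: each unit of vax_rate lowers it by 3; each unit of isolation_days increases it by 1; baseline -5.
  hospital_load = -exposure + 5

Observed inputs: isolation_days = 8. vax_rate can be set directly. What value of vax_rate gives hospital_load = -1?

vax_rate = -1

Substituting into the exposure equation gives exposure = -3*vax_rate + 3.
So hospital_load = 3*vax_rate + 2.
Solve 3*vax_rate + 2 = -1: vax_rate = (-1 - 2) / 3 = -1.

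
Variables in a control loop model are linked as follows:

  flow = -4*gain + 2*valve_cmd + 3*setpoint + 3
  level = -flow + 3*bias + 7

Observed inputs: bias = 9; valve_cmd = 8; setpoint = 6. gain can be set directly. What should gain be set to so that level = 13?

gain = 4

Substituting into the flow equation gives flow = -4*gain + 37.
level becomes 4*gain - 3.
Solve 4*gain - 3 = 13: gain = (13 + 3) / 4 = 4.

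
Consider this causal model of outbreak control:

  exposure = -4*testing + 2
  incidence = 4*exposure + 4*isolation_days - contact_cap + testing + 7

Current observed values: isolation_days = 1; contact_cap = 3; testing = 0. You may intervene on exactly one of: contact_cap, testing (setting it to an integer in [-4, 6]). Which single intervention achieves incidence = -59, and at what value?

set testing = 5

Intervening on contact_cap: incidence = -contact_cap + 19. Reaching -59 requires contact_cap = 78, outside [-4, 6].
Intervening on testing: with other inputs at their observed values, incidence = -15*testing + 16. Solving for -59 gives testing = 5, within [-4, 6].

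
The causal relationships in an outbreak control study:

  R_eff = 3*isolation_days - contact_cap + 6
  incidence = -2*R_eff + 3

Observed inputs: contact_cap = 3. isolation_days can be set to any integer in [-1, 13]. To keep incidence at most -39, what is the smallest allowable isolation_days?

Substituting into the R_eff equation gives R_eff = 3*isolation_days + 3.
Substituting into the incidence equation gives incidence = -6*isolation_days - 3.
Require -6*isolation_days - 3 ≤ -39, so isolation_days ≥ 6.
The smallest integer in [-1, 13] satisfying this is 6.

isolation_days = 6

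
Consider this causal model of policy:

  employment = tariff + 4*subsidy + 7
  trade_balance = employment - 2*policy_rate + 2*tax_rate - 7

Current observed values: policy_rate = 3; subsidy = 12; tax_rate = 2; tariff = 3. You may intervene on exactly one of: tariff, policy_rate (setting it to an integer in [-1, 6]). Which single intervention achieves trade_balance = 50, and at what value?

Intervening on tariff: with other inputs at their observed values, trade_balance = tariff + 46. Solving for 50 gives tariff = 4, within [-1, 6].
Intervening on policy_rate: trade_balance = -2*policy_rate + 55. Reaching 50 requires policy_rate = 5/2, not an integer.

set tariff = 4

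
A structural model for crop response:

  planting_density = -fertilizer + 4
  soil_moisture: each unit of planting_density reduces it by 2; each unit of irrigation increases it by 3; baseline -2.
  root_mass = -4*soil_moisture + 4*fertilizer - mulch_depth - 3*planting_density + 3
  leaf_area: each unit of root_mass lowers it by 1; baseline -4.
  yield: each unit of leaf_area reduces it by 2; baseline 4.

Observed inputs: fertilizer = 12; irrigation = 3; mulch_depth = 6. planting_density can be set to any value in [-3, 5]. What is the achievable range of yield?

Intervening on planting_density fixes its value directly, overriding its dependence on fertilizer.
Substituting into the soil_moisture equation gives soil_moisture = -2*planting_density + 7.
root_mass becomes 5*planting_density + 17.
Substituting into the leaf_area equation gives leaf_area = -5*planting_density - 21.
Substituting into the yield equation gives yield = 10*planting_density + 46.
Linear in planting_density, so extremes are at the endpoints: planting_density = -3 gives yield = 16; planting_density = 5 gives yield = 96.

16 to 96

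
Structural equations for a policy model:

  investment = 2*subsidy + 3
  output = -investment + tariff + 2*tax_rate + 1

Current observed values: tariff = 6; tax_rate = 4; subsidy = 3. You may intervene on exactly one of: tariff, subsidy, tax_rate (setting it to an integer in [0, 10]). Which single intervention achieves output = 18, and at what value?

set tax_rate = 10

Intervening on tariff: output = tariff. Reaching 18 requires tariff = 18, outside [0, 10].
Intervening on subsidy: output = -2*subsidy + 12. Reaching 18 requires subsidy = -3, outside [0, 10].
Intervening on tax_rate: with other inputs at their observed values, output = 2*tax_rate - 2. Solving for 18 gives tax_rate = 10, within [0, 10].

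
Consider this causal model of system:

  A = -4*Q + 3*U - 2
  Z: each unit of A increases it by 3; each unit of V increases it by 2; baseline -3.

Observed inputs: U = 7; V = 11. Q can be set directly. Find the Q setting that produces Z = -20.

Substituting into the A equation gives A = -4*Q + 19.
Substituting into the Z equation gives Z = -12*Q + 76.
Solve -12*Q + 76 = -20: Q = (-20 - 76) / -12 = 8.

Q = 8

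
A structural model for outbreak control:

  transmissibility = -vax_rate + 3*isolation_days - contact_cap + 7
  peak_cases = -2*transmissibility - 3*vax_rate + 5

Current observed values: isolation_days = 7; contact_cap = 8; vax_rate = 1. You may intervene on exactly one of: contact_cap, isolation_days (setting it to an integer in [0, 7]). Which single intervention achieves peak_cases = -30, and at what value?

set isolation_days = 6

Intervening on contact_cap: peak_cases = 2*contact_cap - 52. Reaching -30 requires contact_cap = 11, outside [0, 7].
Intervening on isolation_days: with other inputs at their observed values, peak_cases = -6*isolation_days + 6. Solving for -30 gives isolation_days = 6, within [0, 7].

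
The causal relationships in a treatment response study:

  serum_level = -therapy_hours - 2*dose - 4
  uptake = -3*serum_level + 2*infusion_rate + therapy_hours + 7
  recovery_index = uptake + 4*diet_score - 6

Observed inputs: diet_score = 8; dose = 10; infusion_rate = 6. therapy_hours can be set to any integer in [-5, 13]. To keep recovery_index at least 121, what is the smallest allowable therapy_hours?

Substituting into the serum_level equation gives serum_level = -therapy_hours - 24.
This gives uptake = 4*therapy_hours + 91.
Substituting into the recovery_index equation gives recovery_index = 4*therapy_hours + 117.
Require 4*therapy_hours + 117 ≥ 121, so therapy_hours ≥ 1.
The smallest integer in [-5, 13] satisfying this is 1.

therapy_hours = 1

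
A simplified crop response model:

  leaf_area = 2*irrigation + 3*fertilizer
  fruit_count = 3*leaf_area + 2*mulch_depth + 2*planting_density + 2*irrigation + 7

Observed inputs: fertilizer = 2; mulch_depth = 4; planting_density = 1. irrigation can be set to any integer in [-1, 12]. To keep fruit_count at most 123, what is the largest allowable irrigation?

Substituting into the leaf_area equation gives leaf_area = 2*irrigation + 6.
Substituting into the fruit_count equation gives fruit_count = 8*irrigation + 35.
Require 8*irrigation + 35 ≤ 123, so irrigation ≤ 11.
The largest integer in [-1, 12] satisfying this is 11.

irrigation = 11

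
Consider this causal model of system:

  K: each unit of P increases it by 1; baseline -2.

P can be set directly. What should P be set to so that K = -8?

Solve P - 2 = -8: P = (-8 + 2) / 1 = -6.

P = -6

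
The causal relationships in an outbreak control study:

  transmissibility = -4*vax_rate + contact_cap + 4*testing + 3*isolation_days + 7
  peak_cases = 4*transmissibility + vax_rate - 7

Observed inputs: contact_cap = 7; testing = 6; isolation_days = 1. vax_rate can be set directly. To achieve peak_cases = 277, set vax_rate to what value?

vax_rate = -8

Substituting into the transmissibility equation gives transmissibility = -4*vax_rate + 41.
This gives peak_cases = -15*vax_rate + 157.
Solve -15*vax_rate + 157 = 277: vax_rate = (277 - 157) / -15 = -8.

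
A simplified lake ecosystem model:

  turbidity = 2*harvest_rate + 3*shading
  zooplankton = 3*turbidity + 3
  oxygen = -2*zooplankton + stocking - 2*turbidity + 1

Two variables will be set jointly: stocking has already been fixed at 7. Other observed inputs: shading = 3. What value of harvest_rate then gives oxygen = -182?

harvest_rate = 7

With stocking held at 7:
Substituting into the turbidity equation gives turbidity = 2*harvest_rate + 9.
Substituting into the zooplankton equation gives zooplankton = 6*harvest_rate + 30.
Substituting into the oxygen equation gives oxygen = -16*harvest_rate - 70.
Solve -16*harvest_rate - 70 = -182: harvest_rate = (-182 + 70) / -16 = 7.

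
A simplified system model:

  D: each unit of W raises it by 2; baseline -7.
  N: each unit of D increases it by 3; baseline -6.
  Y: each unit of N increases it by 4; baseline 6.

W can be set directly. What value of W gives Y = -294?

Substituting into the N equation gives N = 6*W - 27.
This gives Y = 24*W - 102.
Solve 24*W - 102 = -294: W = (-294 + 102) / 24 = -8.

W = -8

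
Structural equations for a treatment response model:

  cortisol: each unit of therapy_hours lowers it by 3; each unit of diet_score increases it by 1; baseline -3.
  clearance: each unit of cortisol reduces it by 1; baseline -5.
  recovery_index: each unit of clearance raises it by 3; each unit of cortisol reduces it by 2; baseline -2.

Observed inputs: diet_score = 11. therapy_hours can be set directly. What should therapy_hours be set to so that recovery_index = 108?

Substituting into the cortisol equation gives cortisol = -3*therapy_hours + 8.
Substituting into the clearance equation gives clearance = 3*therapy_hours - 13.
Substituting into the recovery_index equation gives recovery_index = 15*therapy_hours - 57.
Solve 15*therapy_hours - 57 = 108: therapy_hours = (108 + 57) / 15 = 11.

therapy_hours = 11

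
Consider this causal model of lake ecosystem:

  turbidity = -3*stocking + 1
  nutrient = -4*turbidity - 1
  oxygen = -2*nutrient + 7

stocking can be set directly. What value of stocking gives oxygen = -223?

Substituting into the nutrient equation gives nutrient = 12*stocking - 5.
oxygen becomes -24*stocking + 17.
Solve -24*stocking + 17 = -223: stocking = (-223 - 17) / -24 = 10.

stocking = 10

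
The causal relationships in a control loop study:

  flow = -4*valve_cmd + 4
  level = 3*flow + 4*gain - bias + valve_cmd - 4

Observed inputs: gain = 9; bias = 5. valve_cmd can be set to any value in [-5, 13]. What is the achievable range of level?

-104 to 94

Substituting into the level equation gives level = -11*valve_cmd + 39.
Linear in valve_cmd, so extremes are at the endpoints: valve_cmd = -5 gives level = 94; valve_cmd = 13 gives level = -104.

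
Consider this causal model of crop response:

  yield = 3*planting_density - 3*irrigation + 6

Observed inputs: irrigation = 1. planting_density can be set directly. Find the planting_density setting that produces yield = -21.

planting_density = -8

Substituting into the yield equation gives yield = 3*planting_density + 3.
Solve 3*planting_density + 3 = -21: planting_density = (-21 - 3) / 3 = -8.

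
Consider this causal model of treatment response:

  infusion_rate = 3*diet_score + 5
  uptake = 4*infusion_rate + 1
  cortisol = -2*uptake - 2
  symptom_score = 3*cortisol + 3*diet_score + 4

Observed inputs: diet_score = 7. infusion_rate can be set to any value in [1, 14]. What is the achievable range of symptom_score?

Intervening on infusion_rate fixes its value directly, overriding its dependence on diet_score.
Substituting into the cortisol equation gives cortisol = -8*infusion_rate - 4.
This gives symptom_score = -24*infusion_rate + 13.
Linear in infusion_rate, so extremes are at the endpoints: infusion_rate = 1 gives symptom_score = -11; infusion_rate = 14 gives symptom_score = -323.

-323 to -11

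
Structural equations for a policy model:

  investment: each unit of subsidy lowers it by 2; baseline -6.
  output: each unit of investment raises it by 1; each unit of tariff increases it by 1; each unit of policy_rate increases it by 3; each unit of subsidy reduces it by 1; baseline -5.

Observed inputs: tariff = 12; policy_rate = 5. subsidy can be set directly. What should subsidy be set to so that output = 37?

Substituting into the output equation gives output = -3*subsidy + 16.
Solve -3*subsidy + 16 = 37: subsidy = (37 - 16) / -3 = -7.

subsidy = -7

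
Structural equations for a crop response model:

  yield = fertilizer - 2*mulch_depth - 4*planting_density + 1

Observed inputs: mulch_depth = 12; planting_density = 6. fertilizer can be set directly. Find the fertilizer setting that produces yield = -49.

Substituting into the yield equation gives yield = fertilizer - 47.
Solve fertilizer - 47 = -49: fertilizer = (-49 + 47) / 1 = -2.

fertilizer = -2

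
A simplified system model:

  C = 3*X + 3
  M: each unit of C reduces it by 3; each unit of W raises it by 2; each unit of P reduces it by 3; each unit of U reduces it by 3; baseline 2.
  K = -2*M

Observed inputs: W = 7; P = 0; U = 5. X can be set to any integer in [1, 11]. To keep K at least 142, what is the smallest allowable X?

Substituting into the M equation gives M = -9*X - 8.
K becomes 18*X + 16.
Require 18*X + 16 ≥ 142, so X ≥ 7.
The smallest integer in [1, 11] satisfying this is 7.

X = 7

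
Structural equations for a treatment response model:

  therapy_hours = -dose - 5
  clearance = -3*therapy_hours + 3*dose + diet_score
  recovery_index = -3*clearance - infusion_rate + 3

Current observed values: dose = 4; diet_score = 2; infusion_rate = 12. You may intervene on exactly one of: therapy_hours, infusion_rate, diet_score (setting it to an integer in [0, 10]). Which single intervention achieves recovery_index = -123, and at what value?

Intervening on therapy_hours: recovery_index = 9*therapy_hours - 51. Reaching -123 requires therapy_hours = -8, outside [0, 10].
Intervening on infusion_rate: with other inputs at their observed values, recovery_index = -infusion_rate - 120. Solving for -123 gives infusion_rate = 3, within [0, 10].
Intervening on diet_score: recovery_index = -3*diet_score - 126. Reaching -123 requires diet_score = -1, outside [0, 10].

set infusion_rate = 3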